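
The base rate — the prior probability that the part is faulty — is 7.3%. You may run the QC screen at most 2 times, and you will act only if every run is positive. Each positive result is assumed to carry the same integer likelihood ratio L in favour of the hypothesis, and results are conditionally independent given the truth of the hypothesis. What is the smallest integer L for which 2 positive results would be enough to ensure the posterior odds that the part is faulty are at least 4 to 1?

8

Prior odds = 0.073/0.927 = 73/927.
Target odds = 4.
Need L² ≥ 4 ÷ (73/927) = 3708/73.
7² = 49 < 3708/73 ≤ 64 = 8², so L = 8.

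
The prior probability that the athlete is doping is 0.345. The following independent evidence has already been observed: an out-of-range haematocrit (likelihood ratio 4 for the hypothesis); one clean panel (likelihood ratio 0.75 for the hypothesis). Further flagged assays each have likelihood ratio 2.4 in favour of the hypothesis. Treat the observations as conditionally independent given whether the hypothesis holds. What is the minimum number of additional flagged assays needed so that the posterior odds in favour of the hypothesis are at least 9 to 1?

Prior odds = 0.345/0.655 = 69/131.
Combined Bayes factor of the evidence already in hand = 4 × 0.75 = 3.
Odds after that evidence = (69/131) × 3 = 207/131.
Target odds = 9.
Need 2.4ⁿ ≥ 9 ÷ (207/131) = 131/23.
2.4¹ = 2.4 falls short of 131/23 but 2.4² = 5.76 reaches it, so n = 2.

2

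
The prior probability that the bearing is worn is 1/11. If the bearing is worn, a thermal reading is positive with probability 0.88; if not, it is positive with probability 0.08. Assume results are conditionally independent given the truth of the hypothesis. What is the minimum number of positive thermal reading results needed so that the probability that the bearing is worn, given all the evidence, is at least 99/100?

Prior odds = (1/11)/(10/11) = 0.1.
Likelihood ratio of a positive = 0.88/0.08 = 11.
Target posterior odds = 0.99/0.01 = 99.
Need 0.1 × 11ⁿ ≥ 99, i.e. 11ⁿ ≥ 990.
11² = 121 falls short of 990 but 11³ = 1331 reaches it, so n = 3.

3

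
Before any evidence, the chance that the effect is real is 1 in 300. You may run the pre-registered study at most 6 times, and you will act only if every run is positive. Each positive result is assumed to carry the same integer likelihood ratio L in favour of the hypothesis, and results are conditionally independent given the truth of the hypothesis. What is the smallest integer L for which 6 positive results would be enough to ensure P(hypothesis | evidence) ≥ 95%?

5

Prior odds = (1/300)/(299/300) = 1/299.
Target odds = 0.95/0.05 = 19.
Need L⁶ ≥ 19 ÷ (1/299) = 5681.
4⁶ = 4096 < 5681 ≤ 15625 = 5⁶, so L = 5.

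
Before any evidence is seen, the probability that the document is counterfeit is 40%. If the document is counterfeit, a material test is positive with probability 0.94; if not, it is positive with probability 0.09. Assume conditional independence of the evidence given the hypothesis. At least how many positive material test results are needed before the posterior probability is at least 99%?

Prior odds: 0.4 ÷ 0.6 = 2/3.
Likelihood ratio of a positive = 0.94/0.09 = 94/9.
Target posterior odds = 0.99/0.01 = 99.
Require (94/9)ⁿ ≥ 99 ÷ (2/3) = 148.5.
(94/9)² = 8836/81 falls short of 148.5 but (94/9)³ = 830584/729 reaches it, so n = 3.

3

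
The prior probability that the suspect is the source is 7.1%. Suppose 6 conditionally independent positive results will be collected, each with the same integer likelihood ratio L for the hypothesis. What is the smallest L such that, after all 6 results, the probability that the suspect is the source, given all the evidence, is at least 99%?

4

Prior odds = 0.071/0.929 = 71/929.
Target odds = 0.99/0.01 = 99.
Need L⁶ ≥ 99 ÷ (71/929) = 91971/71.
3⁶ = 729 < 91971/71 ≤ 4096 = 4⁶, so L = 4.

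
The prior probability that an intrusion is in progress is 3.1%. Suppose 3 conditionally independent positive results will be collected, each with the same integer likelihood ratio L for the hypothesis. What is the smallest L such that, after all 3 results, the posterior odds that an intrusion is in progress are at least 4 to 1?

Prior odds = 0.031/0.969 = 31/969.
Target odds = 4.
Need L³ ≥ 4 ÷ (31/969) = 3876/31.
5³ = 125 < 3876/31 ≤ 216 = 6³, so L = 6.

6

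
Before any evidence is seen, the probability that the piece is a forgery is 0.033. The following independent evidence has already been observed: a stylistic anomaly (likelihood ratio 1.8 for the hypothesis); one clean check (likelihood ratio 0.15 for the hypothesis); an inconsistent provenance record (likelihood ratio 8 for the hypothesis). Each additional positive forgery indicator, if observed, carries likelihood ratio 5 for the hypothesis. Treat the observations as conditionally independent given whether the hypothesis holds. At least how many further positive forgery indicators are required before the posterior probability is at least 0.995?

5

Prior odds = 0.033/0.967 = 33/967.
Combined Bayes factor of the evidence already in hand = 1.8 × 0.15 × 8 = 2.16.
Odds after that evidence = (33/967) × 2.16 = 1782/24175.
Target odds = 0.995/0.005 = 199.
Need 5ⁿ ≥ 199 ÷ (1782/24175) = 4810825/1782.
5⁴ = 625 falls short of 4810825/1782 but 5⁵ = 3125 reaches it, so n = 5.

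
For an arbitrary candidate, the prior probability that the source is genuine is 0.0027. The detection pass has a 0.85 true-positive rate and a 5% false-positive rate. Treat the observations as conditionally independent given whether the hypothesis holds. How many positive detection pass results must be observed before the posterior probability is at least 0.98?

Prior odds = 0.0027/0.9973 = 27/9973.
Likelihood ratio of a positive result = 0.85/0.05 = 17.
Target posterior odds = 0.98/0.02 = 49.
Require 17ⁿ ≥ 49 ÷ (27/9973) = 488677/27.
17³ = 4913 falls short of 488677/27 but 17⁴ = 83521 reaches it, so n = 4.

4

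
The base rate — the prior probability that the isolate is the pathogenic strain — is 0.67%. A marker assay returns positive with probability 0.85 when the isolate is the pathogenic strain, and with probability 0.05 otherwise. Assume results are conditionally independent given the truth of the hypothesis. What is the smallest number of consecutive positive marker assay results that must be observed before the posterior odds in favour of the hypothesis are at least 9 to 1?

Prior odds: 0.0067 ÷ 0.9933 = 67/9933.
Likelihood ratio of a positive result = 0.85/0.05 = 17.
Target odds = 9.
Require 17ⁿ ≥ 9 ÷ (67/9933) = 89397/67.
17² = 289 falls short of 89397/67 but 17³ = 4913 reaches it, so n = 3.

3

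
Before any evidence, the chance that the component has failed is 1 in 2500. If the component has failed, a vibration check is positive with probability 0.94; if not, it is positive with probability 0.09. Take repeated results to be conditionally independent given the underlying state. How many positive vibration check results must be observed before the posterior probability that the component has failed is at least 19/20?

5

Prior odds: 0.0004 ÷ 0.9996 = 1/2499.
Likelihood ratio of a positive = 0.94/0.09 = 94/9.
Target posterior odds = 0.95/0.05 = 19.
Need (1/2499) × (94/9)ⁿ ≥ 19, i.e. (94/9)ⁿ ≥ 47481.
(94/9)⁴ = 78074896/6561 falls short of 47481 but (94/9)⁵ ≈124287 reaches it, so n = 5.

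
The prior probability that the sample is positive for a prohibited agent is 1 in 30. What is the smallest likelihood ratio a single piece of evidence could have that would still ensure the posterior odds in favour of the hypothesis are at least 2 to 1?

58

Prior odds = (1/30)/(29/30) = 1/29.
Target odds = 2.
Required Bayes factor = 2 ÷ (1/29) = 58.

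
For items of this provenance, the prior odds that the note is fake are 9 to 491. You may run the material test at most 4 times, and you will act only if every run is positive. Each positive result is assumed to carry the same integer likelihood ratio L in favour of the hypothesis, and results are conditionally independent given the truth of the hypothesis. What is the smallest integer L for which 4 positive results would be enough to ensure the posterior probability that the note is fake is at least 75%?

4

Prior odds = 9/491.
Target odds = 0.75/0.25 = 3.
Need L⁴ ≥ 3 ÷ (9/491) = 491/3.
3⁴ = 81 < 491/3 ≤ 256 = 4⁴, so L = 4.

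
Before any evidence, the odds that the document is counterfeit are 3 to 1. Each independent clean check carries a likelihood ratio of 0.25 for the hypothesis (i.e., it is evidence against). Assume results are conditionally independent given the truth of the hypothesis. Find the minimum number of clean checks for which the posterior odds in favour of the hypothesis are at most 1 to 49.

Prior odds = 3.
Likelihood ratio per clean check = 0.25.
Target odds = 1/49.
Require 0.25ⁿ ≤ 1/49 ÷ 3 = 1/147.
0.25³ = 0.015625 is still above 1/147 but 0.25⁴ = 0.00390625 is at or below it, so n = 4.

4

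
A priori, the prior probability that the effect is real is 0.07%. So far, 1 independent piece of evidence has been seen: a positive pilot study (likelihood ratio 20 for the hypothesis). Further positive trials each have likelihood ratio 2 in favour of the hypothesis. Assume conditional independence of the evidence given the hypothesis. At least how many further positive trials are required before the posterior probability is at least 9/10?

10

Prior odds = 0.0007/0.9993 = 7/9993.
Bayes factor of the evidence already in hand = 20.
Odds after that evidence = (7/9993) × 20 = 140/9993.
Target odds = 0.9/0.1 = 9.
Need 2ⁿ ≥ 9 ÷ (140/9993) = 89937/140.
2⁹ = 512 falls short of 89937/140 but 2¹⁰ = 1024 reaches it, so n = 10.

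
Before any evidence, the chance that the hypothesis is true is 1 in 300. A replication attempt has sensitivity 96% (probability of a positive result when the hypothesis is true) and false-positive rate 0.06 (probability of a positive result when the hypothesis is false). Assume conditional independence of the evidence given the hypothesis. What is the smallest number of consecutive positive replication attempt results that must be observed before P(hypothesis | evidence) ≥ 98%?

4

Prior odds = (1/300)/(299/300) = 1/299.
Likelihood ratio of a positive result = 0.96/0.06 = 16.
Target posterior odds = 0.98/0.02 = 49.
Need (1/299) × 16ⁿ ≥ 49, i.e. 16ⁿ ≥ 14651.
16³ = 4096 falls short of 14651 but 16⁴ = 65536 reaches it, so n = 4.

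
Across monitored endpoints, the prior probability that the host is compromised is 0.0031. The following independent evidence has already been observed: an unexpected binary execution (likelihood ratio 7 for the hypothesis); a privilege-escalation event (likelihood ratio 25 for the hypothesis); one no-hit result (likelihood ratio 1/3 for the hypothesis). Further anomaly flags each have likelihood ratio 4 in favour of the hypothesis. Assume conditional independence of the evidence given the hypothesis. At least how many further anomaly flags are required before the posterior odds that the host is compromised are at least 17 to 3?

3

Prior odds = 0.0031/0.9969 = 31/9969.
Combined Bayes factor of the evidence already in hand = 7 × 25 × (1/3) = 175/3.
Odds after that evidence = (31/9969) × 175/3 = 5425/29907.
Target odds = 17/3.
Need 4ⁿ ≥ 17/3 ÷ (5425/29907) = 169473/5425.
4² = 16 falls short of 169473/5425 but 4³ = 64 reaches it, so n = 3.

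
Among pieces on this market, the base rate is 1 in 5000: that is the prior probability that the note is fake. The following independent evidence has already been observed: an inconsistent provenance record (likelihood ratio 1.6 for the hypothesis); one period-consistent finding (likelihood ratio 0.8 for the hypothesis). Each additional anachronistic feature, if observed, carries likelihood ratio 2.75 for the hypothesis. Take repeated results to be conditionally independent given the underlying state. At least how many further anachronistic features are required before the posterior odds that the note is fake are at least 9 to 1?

Prior odds = 0.0002/0.9998 = 1/4999.
Combined Bayes factor of the evidence already in hand = 1.6 × 0.8 = 1.28.
Odds after that evidence = (1/4999) × 1.28 = 32/124975.
Target odds = 9.
Need 2.75ⁿ ≥ 9 ÷ (32/124975) = 35149.21875.
2.75¹⁰ ≈24735.9 falls short of 35149.21875 but 2.75¹¹ ≈68023.6 reaches it, so n = 11.

11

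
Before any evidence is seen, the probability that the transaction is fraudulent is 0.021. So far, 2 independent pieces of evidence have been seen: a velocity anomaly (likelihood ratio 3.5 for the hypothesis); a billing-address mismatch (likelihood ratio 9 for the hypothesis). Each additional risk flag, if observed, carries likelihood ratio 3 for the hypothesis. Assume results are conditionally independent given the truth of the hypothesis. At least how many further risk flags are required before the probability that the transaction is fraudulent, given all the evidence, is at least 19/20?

4

Prior odds = 0.021/0.979 = 21/979.
Combined Bayes factor of the evidence already in hand = 3.5 × 9 = 31.5.
Odds after that evidence = (21/979) × 31.5 = 1323/1958.
Target odds = 0.95/0.05 = 19.
Need 3ⁿ ≥ 19 ÷ (1323/1958) = 37202/1323.
3³ = 27 falls short of 37202/1323 but 3⁴ = 81 reaches it, so n = 4.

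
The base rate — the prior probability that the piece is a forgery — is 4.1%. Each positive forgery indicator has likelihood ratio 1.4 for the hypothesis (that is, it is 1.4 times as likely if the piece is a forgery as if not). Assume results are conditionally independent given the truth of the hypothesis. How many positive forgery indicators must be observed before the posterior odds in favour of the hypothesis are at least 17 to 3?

15

Prior odds = 0.041/0.959 = 41/959.
Likelihood ratio per positive forgery indicator = 1.4.
Target odds = 17/3.
Require 1.4ⁿ ≥ 17/3 ÷ (41/959) = 16303/123.
1.4¹⁴ ≈111.12 falls short of 16303/123 but 1.4¹⁵ ≈155.568 reaches it, so n = 15.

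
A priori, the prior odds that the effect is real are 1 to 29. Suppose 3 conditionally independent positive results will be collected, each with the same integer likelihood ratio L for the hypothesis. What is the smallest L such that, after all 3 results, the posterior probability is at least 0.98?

12

Prior odds = 1/29.
Target odds = 0.98/0.02 = 49.
Need L³ ≥ 49 ÷ (1/29) = 1421.
11³ = 1331 < 1421 ≤ 1728 = 12³, so L = 12.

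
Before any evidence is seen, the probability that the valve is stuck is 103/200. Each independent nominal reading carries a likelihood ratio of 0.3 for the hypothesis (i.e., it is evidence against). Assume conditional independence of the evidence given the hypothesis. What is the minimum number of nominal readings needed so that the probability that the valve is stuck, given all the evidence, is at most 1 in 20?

3

Prior odds = 0.515/0.485 = 103/97.
Likelihood ratio per nominal reading = 0.3.
Target odds: 0.05 ÷ 0.95 = 1/19.
Require 0.3ⁿ ≤ 1/19 ÷ (103/97) = 97/1957.
0.3² = 0.09 is still above 97/1957 but 0.3³ = 0.027 is at or below it, so n = 3.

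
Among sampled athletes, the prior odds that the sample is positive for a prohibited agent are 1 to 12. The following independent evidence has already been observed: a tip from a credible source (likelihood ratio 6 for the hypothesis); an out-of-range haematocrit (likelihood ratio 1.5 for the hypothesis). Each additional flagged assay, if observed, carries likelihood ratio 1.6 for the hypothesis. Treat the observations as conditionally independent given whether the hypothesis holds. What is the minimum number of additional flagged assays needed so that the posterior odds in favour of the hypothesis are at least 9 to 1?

6

Prior odds = 1/12.
Combined Bayes factor of the evidence already in hand = 6 × 1.5 = 9.
Odds after that evidence = (1/12) × 9 = 0.75.
Target odds = 9.
Need 1.6ⁿ ≥ 9 ÷ 0.75 = 12.
1.6⁵ = 10.48576 falls short of 12 but 1.6⁶ = 262144/15625 reaches it, so n = 6.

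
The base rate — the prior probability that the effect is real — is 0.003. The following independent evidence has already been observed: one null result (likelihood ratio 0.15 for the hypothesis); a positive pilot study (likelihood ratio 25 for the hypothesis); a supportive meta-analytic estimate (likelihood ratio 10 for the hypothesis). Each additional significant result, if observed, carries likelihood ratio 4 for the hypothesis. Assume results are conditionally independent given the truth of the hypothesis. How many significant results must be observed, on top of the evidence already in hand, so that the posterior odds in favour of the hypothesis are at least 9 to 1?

4

Prior odds = 0.003/0.997 = 3/997.
Combined Bayes factor of the evidence already in hand = 0.15 × 25 × 10 = 37.5.
Odds after that evidence = (3/997) × 37.5 = 225/1994.
Target odds = 9.
Need 4ⁿ ≥ 9 ÷ (225/1994) = 79.76.
4³ = 64 falls short of 79.76 but 4⁴ = 256 reaches it, so n = 4.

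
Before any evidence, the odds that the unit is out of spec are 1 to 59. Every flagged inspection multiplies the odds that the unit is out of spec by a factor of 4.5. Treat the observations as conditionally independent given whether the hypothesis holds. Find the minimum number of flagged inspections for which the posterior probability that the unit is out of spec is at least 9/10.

Prior odds = 1/59.
Likelihood ratio per flagged inspection = 4.5.
Target odds: 0.9 ÷ 0.1 = 9.
Require 4.5ⁿ ≥ 9 ÷ (1/59) = 531.
4.5⁴ = 410.0625 falls short of 531 but 4.5⁵ = 1845.28125 reaches it, so n = 5.

5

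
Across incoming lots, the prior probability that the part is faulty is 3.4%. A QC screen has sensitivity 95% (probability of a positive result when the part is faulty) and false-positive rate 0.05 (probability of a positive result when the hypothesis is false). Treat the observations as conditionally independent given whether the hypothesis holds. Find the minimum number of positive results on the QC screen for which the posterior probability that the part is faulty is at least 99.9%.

Prior odds = 0.034/0.966 = 17/483.
Likelihood ratio of a positive result = 0.95/0.05 = 19.
Target posterior odds = 0.999/0.001 = 999.
Need (17/483) × 19ⁿ ≥ 999, i.e. 19ⁿ ≥ 482517/17.
19³ = 6859 falls short of 482517/17 but 19⁴ = 130321 reaches it, so n = 4.

4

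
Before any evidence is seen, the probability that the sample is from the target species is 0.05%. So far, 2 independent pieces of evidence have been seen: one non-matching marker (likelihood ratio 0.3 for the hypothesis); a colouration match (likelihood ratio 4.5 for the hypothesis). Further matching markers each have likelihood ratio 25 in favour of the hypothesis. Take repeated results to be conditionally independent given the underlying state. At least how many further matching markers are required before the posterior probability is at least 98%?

Prior odds = 0.0005/0.9995 = 1/1999.
Combined Bayes factor of the evidence already in hand = 0.3 × 4.5 = 1.35.
Odds after that evidence = (1/1999) × 1.35 = 27/39980.
Target odds = 0.98/0.02 = 49.
Need 25ⁿ ≥ 49 ÷ (27/39980) = 1959020/27.
25³ = 15625 falls short of 1959020/27 but 25⁴ = 390625 reaches it, so n = 4.

4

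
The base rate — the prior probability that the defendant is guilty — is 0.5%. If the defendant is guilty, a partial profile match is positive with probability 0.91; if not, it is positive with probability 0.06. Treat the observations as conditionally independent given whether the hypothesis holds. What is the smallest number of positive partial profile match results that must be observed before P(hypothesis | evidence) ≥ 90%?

3

Prior odds = 0.005/0.995 = 1/199.
Likelihood ratio of a positive = 0.91/0.06 = 91/6.
Target odds: 0.9 ÷ 0.1 = 9.
Require (91/6)ⁿ ≥ 9 ÷ (1/199) = 1791.
(91/6)² = 8281/36 falls short of 1791 but (91/6)³ = 753571/216 reaches it, so n = 3.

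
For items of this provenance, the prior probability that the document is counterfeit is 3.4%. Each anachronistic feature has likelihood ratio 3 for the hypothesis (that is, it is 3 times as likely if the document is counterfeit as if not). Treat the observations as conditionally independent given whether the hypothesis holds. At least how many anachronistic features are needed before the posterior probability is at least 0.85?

Prior odds = 0.034/0.966 = 17/483.
Likelihood ratio per anachronistic feature = 3.
Target posterior odds = 0.85/0.15 = 17/3.
Need (17/483) × 3ⁿ ≥ 17/3, i.e. 3ⁿ ≥ 161.
3⁴ = 81 falls short of 161 but 3⁵ = 243 reaches it, so n = 5.

5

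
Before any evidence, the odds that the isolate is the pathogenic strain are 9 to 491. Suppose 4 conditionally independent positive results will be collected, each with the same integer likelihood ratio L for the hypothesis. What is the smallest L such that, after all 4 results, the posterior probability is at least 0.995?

11

Prior odds = 9/491.
Target odds = 0.995/0.005 = 199.
Need L⁴ ≥ 199 ÷ (9/491) = 97709/9.
10⁴ = 10000 < 97709/9 ≤ 14641 = 11⁴, so L = 11.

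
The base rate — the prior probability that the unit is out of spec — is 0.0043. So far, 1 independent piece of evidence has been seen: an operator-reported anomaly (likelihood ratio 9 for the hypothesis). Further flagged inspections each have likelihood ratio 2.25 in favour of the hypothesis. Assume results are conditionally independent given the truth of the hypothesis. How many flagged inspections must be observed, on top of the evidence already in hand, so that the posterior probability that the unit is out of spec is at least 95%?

Prior odds = 0.0043/0.9957 = 43/9957.
Bayes factor of the evidence already in hand = 9.
Odds after that evidence = (43/9957) × 9 = 129/3319.
Target odds = 0.95/0.05 = 19.
Need 2.25ⁿ ≥ 19 ÷ (129/3319) = 63061/129.
2.25⁷ = 4782969/16384 falls short of 63061/129 but 2.25⁸ = 43046721/65536 reaches it, so n = 8.

8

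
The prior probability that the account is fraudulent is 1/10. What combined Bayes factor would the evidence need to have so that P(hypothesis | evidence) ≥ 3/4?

27

Prior odds = 0.1/0.9 = 1/9.
Target odds = 0.75/0.25 = 3.
Required Bayes factor = 3 ÷ (1/9) = 27.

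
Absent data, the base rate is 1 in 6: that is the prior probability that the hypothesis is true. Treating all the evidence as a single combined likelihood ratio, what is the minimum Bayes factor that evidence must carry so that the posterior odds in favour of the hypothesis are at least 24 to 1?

120

Prior odds = (1/6)/(5/6) = 0.2.
Target odds = 24.
Required Bayes factor = 24 ÷ 0.2 = 120.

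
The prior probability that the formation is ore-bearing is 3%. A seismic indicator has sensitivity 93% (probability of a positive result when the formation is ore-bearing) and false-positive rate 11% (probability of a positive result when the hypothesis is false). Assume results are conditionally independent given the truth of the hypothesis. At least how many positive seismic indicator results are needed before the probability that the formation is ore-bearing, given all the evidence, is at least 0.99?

4

Prior odds: 0.03 ÷ 0.97 = 3/97.
Likelihood ratio of a positive result = 0.93/0.11 = 93/11.
Target posterior odds = 0.99/0.01 = 99.
Need (3/97) × (93/11)ⁿ ≥ 99, i.e. (93/11)ⁿ ≥ 3201.
(93/11)³ = 804357/1331 falls short of 3201 but (93/11)⁴ = 74805201/14641 reaches it, so n = 4.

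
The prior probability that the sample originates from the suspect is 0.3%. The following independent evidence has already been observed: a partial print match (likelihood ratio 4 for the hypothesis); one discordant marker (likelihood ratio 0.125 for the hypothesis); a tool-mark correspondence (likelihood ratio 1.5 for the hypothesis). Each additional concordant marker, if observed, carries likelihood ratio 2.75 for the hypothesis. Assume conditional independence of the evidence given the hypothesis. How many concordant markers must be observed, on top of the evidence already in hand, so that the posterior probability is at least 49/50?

10

Prior odds = 0.003/0.997 = 3/997.
Combined Bayes factor of the evidence already in hand = 4 × 0.125 × 1.5 = 0.75.
Odds after that evidence = (3/997) × 0.75 = 9/3988.
Target odds = 0.98/0.02 = 49.
Need 2.75ⁿ ≥ 49 ÷ (9/3988) = 195412/9.
2.75⁹ ≈8994.86 falls short of 195412/9 but 2.75¹⁰ ≈24735.9 reaches it, so n = 10.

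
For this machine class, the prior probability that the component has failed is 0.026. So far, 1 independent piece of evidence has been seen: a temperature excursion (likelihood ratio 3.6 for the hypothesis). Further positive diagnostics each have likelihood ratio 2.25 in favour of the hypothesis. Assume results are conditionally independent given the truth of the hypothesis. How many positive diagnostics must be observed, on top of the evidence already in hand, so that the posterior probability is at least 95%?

7

Prior odds = 0.026/0.974 = 13/487.
Bayes factor of the evidence already in hand = 3.6.
Odds after that evidence = (13/487) × 3.6 = 234/2435.
Target odds = 0.95/0.05 = 19.
Need 2.25ⁿ ≥ 19 ÷ (234/2435) = 46265/234.
2.25⁶ = 531441/4096 falls short of 46265/234 but 2.25⁷ = 4782969/16384 reaches it, so n = 7.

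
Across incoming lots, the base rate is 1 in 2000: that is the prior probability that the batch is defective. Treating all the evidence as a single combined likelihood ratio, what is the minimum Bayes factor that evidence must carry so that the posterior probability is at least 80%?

Prior odds = 0.0005/0.9995 = 1/1999.
Target odds = 0.8/0.2 = 4.
Required Bayes factor = 4 ÷ (1/1999) = 7996.

7996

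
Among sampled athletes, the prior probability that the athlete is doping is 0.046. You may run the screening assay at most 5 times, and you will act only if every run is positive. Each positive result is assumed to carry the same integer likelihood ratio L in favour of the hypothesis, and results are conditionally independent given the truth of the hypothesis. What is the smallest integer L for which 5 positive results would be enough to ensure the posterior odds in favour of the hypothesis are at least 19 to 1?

4

Prior odds = 0.046/0.954 = 23/477.
Target odds = 19.
Need L⁵ ≥ 19 ÷ (23/477) = 9063/23.
3⁵ = 243 < 9063/23 ≤ 1024 = 4⁵, so L = 4.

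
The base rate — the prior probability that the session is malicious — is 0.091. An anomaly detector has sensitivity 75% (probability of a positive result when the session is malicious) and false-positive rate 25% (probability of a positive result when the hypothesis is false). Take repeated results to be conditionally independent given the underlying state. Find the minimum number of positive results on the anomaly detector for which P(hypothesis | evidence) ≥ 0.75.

4

Prior odds: 0.091 ÷ 0.909 = 91/909.
Likelihood ratio of a positive result = 0.75/0.25 = 3.
Target posterior odds = 0.75/0.25 = 3.
Require 3ⁿ ≥ 3 ÷ (91/909) = 2727/91.
3³ = 27 falls short of 2727/91 but 3⁴ = 81 reaches it, so n = 4.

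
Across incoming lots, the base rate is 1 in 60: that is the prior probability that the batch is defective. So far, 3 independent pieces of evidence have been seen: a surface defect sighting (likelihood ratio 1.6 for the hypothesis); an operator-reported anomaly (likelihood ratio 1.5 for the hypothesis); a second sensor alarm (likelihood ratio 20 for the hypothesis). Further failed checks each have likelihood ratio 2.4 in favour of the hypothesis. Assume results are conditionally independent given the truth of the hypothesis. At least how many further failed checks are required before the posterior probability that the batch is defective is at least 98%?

Prior odds = (1/60)/(59/60) = 1/59.
Combined Bayes factor of the evidence already in hand = 1.6 × 1.5 × 20 = 48.
Odds after that evidence = (1/59) × 48 = 48/59.
Target odds = 0.98/0.02 = 49.
Need 2.4ⁿ ≥ 49 ÷ (48/59) = 2891/48.
2.4⁴ = 33.1776 falls short of 2891/48 but 2.4⁵ = 79.62624 reaches it, so n = 5.

5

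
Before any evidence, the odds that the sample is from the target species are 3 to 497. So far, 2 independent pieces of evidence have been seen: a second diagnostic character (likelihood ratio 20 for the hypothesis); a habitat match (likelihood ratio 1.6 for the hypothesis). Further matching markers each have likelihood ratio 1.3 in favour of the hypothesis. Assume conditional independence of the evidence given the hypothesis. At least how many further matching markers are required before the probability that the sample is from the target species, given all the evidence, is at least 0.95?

Prior odds = 3/497.
Combined Bayes factor of the evidence already in hand = 20 × 1.6 = 32.
Odds after that evidence = (3/497) × 32 = 96/497.
Target odds = 0.95/0.05 = 19.
Need 1.3ⁿ ≥ 19 ÷ (96/497) = 9443/96.
1.3¹⁷ ≈86.5042 falls short of 9443/96 but 1.3¹⁸ ≈112.455 reaches it, so n = 18.

18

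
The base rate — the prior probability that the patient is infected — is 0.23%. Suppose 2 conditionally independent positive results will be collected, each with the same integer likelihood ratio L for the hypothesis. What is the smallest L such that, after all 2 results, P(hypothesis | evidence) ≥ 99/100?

Prior odds = 0.0023/0.9977 = 23/9977.
Target odds = 0.99/0.01 = 99.
Need L² ≥ 99 ÷ (23/9977) = 987723/23.
207² = 42849 < 987723/23 ≤ 43264 = 208², so L = 208.

208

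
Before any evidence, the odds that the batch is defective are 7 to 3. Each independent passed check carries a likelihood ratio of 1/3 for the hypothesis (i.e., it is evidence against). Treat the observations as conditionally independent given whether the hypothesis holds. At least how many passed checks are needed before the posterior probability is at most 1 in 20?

Prior odds = 7/3.
Likelihood ratio per passed check = 1/3.
Target odds: 0.05 ÷ 0.95 = 1/19.
Need (7/3) × (1/3)ⁿ ≤ 1/19, i.e. (1/3)ⁿ ≤ 3/133.
(1/3)³ = 1/27 is still above 3/133 but (1/3)⁴ = 1/81 is at or below it, so n = 4.

4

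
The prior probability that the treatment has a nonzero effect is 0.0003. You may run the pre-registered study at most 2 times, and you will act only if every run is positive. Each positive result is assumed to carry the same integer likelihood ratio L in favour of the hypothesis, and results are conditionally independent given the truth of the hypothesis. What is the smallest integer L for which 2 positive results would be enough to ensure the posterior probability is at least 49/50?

405

Prior odds = 0.0003/0.9997 = 3/9997.
Target odds = 0.98/0.02 = 49.
Need L² ≥ 49 ÷ (3/9997) = 489853/3.
404² = 163216 < 489853/3 ≤ 164025 = 405², so L = 405.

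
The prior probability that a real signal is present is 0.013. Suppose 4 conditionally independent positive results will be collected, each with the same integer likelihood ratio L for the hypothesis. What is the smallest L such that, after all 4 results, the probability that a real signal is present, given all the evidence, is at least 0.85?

5

Prior odds = 0.013/0.987 = 13/987.
Target odds = 0.85/0.15 = 17/3.
Need L⁴ ≥ 17/3 ÷ (13/987) = 5593/13.
4⁴ = 256 < 5593/13 ≤ 625 = 5⁴, so L = 5.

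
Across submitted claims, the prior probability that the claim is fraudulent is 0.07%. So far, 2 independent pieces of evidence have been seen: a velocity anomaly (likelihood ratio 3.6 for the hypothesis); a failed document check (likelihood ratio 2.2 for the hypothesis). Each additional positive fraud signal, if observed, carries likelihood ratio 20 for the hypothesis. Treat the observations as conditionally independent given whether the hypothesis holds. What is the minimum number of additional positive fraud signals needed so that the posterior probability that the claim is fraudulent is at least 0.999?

Prior odds = 0.0007/0.9993 = 7/9993.
Combined Bayes factor of the evidence already in hand = 3.6 × 2.2 = 7.92.
Odds after that evidence = (7/9993) × 7.92 = 462/83275.
Target odds = 0.999/0.001 = 999.
Need 20ⁿ ≥ 999 ÷ (462/83275) = 27730575/154.
20⁴ = 160000 falls short of 27730575/154 but 20⁵ = 3200000 reaches it, so n = 5.

5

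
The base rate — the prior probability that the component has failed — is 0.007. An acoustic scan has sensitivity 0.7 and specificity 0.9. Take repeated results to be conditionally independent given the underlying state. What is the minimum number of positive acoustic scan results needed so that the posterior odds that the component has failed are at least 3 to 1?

Prior odds: 0.007 ÷ 0.993 = 7/993.
False-positive rate = 1 − 0.9 = 0.1; likelihood ratio of a positive = 0.7/0.1 = 7.
Target odds = 3.
Need (7/993) × 7ⁿ ≥ 3, i.e. 7ⁿ ≥ 2979/7.
7³ = 343 falls short of 2979/7 but 7⁴ = 2401 reaches it, so n = 4.

4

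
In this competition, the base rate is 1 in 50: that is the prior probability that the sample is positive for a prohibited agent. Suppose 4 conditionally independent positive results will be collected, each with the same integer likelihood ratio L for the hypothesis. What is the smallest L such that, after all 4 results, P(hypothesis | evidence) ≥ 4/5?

Prior odds = 0.02/0.98 = 1/49.
Target odds = 0.8/0.2 = 4.
Need L⁴ ≥ 4 ÷ (1/49) = 196.
3⁴ = 81 < 196 ≤ 256 = 4⁴, so L = 4.

4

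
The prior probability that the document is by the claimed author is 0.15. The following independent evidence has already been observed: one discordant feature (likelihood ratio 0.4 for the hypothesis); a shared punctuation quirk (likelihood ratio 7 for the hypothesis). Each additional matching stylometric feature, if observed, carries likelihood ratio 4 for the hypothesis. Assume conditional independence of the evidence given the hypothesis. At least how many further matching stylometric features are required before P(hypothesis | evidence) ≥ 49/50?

Prior odds = 0.15/0.85 = 3/17.
Combined Bayes factor of the evidence already in hand = 0.4 × 7 = 2.8.
Odds after that evidence = (3/17) × 2.8 = 42/85.
Target odds = 0.98/0.02 = 49.
Need 4ⁿ ≥ 49 ÷ (42/85) = 595/6.
4³ = 64 falls short of 595/6 but 4⁴ = 256 reaches it, so n = 4.

4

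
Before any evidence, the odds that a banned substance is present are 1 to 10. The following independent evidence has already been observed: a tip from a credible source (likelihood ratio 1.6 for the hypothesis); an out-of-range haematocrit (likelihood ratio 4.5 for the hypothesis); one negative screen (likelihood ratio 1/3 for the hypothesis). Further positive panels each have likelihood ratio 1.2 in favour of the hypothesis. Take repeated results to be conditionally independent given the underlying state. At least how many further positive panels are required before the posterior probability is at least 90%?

Prior odds = 0.1.
Combined Bayes factor of the evidence already in hand = 1.6 × 4.5 × (1/3) = 2.4.
Odds after that evidence = 0.1 × 2.4 = 0.24.
Target odds = 0.9/0.1 = 9.
Need 1.2ⁿ ≥ 9 ÷ 0.24 = 37.5.
1.2¹⁹ ≈31.948 falls short of 37.5 but 1.2²⁰ ≈38.3376 reaches it, so n = 20.

20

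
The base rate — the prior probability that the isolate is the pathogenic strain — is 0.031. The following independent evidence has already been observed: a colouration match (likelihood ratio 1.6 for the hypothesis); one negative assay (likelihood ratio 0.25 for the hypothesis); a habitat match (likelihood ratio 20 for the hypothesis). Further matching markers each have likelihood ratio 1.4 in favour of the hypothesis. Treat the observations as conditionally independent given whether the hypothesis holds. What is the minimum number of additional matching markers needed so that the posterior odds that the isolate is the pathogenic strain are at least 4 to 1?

Prior odds = 0.031/0.969 = 31/969.
Combined Bayes factor of the evidence already in hand = 1.6 × 0.25 × 20 = 8.
Odds after that evidence = (31/969) × 8 = 248/969.
Target odds = 4.
Need 1.4ⁿ ≥ 4 ÷ (248/969) = 969/62.
1.4⁸ = 5764801/390625 falls short of 969/62 but 1.4⁹ = 40353607/1953125 reaches it, so n = 9.

9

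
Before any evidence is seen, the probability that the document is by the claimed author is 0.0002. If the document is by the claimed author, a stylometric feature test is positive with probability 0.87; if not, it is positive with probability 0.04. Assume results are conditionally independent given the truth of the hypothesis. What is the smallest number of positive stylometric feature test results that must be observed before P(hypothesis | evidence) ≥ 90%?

4

Prior odds: 0.0002 ÷ 0.9998 = 1/4999.
Likelihood ratio of a positive = 0.87/0.04 = 21.75.
Target posterior odds = 0.9/0.1 = 9.
Require 21.75ⁿ ≥ 9 ÷ (1/4999) = 44991.
21.75³ = 658503/64 falls short of 44991 but 21.75⁴ = 57289761/256 reaches it, so n = 4.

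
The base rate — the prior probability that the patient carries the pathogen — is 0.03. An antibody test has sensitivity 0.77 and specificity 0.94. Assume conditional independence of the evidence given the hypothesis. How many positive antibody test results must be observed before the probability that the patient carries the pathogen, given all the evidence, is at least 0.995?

4

Prior odds = 0.03/0.97 = 3/97.
False-positive rate = 1 − 0.94 = 0.06; likelihood ratio of a positive = 0.77/0.06 = 77/6.
Target posterior odds = 0.995/0.005 = 199.
Require (77/6)ⁿ ≥ 199 ÷ (3/97) = 19303/3.
(77/6)³ = 456533/216 falls short of 19303/3 but (77/6)⁴ = 35153041/1296 reaches it, so n = 4.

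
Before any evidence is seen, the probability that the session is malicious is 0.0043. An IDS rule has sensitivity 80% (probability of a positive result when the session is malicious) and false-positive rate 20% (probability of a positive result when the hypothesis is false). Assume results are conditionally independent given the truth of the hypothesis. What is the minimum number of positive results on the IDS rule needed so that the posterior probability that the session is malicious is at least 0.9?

6

Prior odds = 0.0043/0.9957 = 43/9957.
Likelihood ratio of a positive result = 0.8/0.2 = 4.
Target odds: 0.9 ÷ 0.1 = 9.
Need (43/9957) × 4ⁿ ≥ 9, i.e. 4ⁿ ≥ 89613/43.
4⁵ = 1024 falls short of 89613/43 but 4⁶ = 4096 reaches it, so n = 6.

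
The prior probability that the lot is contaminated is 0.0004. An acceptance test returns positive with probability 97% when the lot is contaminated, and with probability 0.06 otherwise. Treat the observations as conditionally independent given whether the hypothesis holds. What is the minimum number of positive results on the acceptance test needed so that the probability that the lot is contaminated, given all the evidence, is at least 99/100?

5

Prior odds = 0.0004/0.9996 = 1/2499.
Likelihood ratio of a positive result = 0.97/0.06 = 97/6.
Target posterior odds = 0.99/0.01 = 99.
Need (1/2499) × (97/6)ⁿ ≥ 99, i.e. (97/6)ⁿ ≥ 247401.
(97/6)⁴ = 88529281/1296 falls short of 247401 but (97/6)⁵ ≈1.10434e+06 reaches it, so n = 5.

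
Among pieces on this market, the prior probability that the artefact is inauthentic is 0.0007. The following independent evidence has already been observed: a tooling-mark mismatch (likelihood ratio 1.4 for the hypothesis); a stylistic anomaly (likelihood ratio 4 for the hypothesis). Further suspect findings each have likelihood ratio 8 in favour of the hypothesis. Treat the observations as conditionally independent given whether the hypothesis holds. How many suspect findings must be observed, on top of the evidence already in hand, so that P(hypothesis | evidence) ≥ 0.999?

6

Prior odds = 0.0007/0.9993 = 7/9993.
Combined Bayes factor of the evidence already in hand = 1.4 × 4 = 5.6.
Odds after that evidence = (7/9993) × 5.6 = 196/49965.
Target odds = 0.999/0.001 = 999.
Need 8ⁿ ≥ 999 ÷ (196/49965) = 49915035/196.
8⁵ = 32768 falls short of 49915035/196 but 8⁶ = 262144 reaches it, so n = 6.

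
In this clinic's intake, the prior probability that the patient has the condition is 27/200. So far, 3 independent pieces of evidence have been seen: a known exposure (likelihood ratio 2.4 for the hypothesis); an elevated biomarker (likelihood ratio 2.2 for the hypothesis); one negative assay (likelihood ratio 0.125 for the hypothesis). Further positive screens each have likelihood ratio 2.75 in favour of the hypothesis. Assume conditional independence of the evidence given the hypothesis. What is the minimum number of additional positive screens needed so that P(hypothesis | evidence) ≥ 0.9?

Prior odds = 0.135/0.865 = 27/173.
Combined Bayes factor of the evidence already in hand = 2.4 × 2.2 × 0.125 = 0.66.
Odds after that evidence = (27/173) × 0.66 = 891/8650.
Target odds = 0.9/0.1 = 9.
Need 2.75ⁿ ≥ 9 ÷ (891/8650) = 8650/99.
2.75⁴ = 57.19140625 falls short of 8650/99 but 2.75⁵ = 161051/1024 reaches it, so n = 5.

5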